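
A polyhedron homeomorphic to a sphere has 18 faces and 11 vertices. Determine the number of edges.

27

Here V − E + F = 2.
E = V + F − (2) = 11 + 18 − (2) = 27.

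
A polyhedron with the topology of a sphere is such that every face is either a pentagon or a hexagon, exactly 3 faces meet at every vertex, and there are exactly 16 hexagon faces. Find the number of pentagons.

12

Let x be the number of pentagons; then F = 16 + x.
Edge–face incidences: 2E = 6·16 + 5·x = 96 + 5x.
Every vertex has degree 3, so 3V = 2E.
Euler: V − E + F = 2 ⇒ (2E)/3 − E + (16 + x) = 2.
Multiply by 6: 2·(2E) − 3·(2E) + 6·(16 + x) = 12, i.e. 96 + 6x − (96 + 5x) = 12.
Collecting terms: x = 12.
Then 2E = 96 + 5·12 = 156, so E = 78, V = 2E/3 = 52, F = 16 + 12 = 28.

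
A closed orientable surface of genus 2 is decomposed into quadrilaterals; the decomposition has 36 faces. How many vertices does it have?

34

χ = 2 − 2·2 = -2, and every face is a square so 4F = 2E.
E = 4·36/2 = 72. Then V = -2 + E − F = -2 + 72 − 36 = 34.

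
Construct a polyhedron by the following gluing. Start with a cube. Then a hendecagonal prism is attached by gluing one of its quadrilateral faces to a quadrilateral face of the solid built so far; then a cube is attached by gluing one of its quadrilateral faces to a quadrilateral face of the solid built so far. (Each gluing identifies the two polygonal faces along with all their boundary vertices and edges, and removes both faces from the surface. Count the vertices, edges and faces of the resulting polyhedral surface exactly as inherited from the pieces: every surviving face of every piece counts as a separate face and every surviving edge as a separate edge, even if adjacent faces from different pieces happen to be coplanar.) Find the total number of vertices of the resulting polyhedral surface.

30

A cube: V=8, E=12, F=6.
Attach a hendecagonal prism (V=22, E=33, F=13) along a 4-gon: merge 4 vertices and 4 edges, delete both glued faces → V=26, E=41, F=17.
Attach a cube (V=8, E=12, F=6) along a 4-gon: merge 4 vertices and 4 edges, delete both glued faces → V=30, E=49, F=21.
Check: V − E + F = 30 − 49 + 21 = 2.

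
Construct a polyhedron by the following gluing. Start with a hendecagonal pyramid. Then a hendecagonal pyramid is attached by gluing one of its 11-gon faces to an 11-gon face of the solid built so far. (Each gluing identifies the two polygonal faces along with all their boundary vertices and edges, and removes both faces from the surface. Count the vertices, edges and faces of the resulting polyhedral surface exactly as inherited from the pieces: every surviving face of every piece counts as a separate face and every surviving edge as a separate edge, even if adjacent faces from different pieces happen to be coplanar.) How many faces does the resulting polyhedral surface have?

22

A hendecagonal pyramid: V=12, E=22, F=12.
Attach a hendecagonal pyramid (V=12, E=22, F=12) along an 11-gon: merge 11 vertices and 11 edges, delete both glued faces → V=13, E=33, F=22.
Check: V − E + F = 13 − 33 + 22 = 2.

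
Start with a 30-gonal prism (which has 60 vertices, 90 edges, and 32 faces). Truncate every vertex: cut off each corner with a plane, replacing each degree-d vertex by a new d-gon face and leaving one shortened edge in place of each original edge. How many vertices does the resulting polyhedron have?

Truncation replaces each original edge-end by a new vertex, so V′ = 2E = 180.
Each original edge survives, and each old vertex of degree d contributes d new edges; summing degrees gives Σd = 2E, so E′ = E + 2E = 3E = 270.
Each original face survives and each original vertex becomes one new face: F′ = F + V = 92.

180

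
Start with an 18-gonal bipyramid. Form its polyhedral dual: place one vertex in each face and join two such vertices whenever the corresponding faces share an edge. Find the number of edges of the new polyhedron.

The base solid has V = 20, E = 54, F = 36.
The dual swaps V and F and preserves E: V′ = F = 36, E′ = E = 54, F′ = V = 20.

54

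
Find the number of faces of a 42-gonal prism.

A prism on an n-gon has two n-gon bases and n rectangular sides: V = 2·42 = 84, E = 3·42 = 126, F = 42 + 2 = 44.

44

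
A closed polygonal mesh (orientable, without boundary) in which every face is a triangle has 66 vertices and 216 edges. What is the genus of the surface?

4

Every face is a triangle and each edge borders two faces, so 3F = 2·216, giving F = 144.
χ = V − E + F = 66 − 216 + 144 = -6.
For a closed orientable surface χ = 2 − 2g, so g = (2 − (-6))/2 = 4.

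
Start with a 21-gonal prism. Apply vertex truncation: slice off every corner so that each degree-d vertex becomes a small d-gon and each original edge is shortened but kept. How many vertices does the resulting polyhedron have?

126

The base solid has V = 42, E = 63, F = 23.
Truncation replaces each original edge-end by a new vertex, so V′ = 2E = 126.
Each original edge survives, and each old vertex of degree d contributes d new edges; summing degrees gives Σd = 2E, so E′ = E + 2E = 3E = 189.
Each original face survives and each original vertex becomes one new face: F′ = F + V = 65.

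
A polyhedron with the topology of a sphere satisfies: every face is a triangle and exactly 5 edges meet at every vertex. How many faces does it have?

20

Each face has 3 edges and each edge borders two faces, so 2E = 3F.
Each vertex has degree 5, so 5V = 2E and hence V = 3F/5.
Euler: V − E + F = 2 ⇒ (3F/5) − (3F/2) + F = 2.
Multiply by 10: (6 − 15 + 10)F = 20, i.e. 1F = 20.
So F = 20, E = 3·20/2 = 30, V = 3·20/5 = 12.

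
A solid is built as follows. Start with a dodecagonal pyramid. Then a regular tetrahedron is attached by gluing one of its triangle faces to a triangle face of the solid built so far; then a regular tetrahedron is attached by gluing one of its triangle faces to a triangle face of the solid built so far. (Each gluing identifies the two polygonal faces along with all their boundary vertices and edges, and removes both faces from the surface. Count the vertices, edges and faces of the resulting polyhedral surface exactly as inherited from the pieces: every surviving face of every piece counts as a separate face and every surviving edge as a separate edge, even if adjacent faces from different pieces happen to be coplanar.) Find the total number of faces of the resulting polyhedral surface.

A dodecagonal pyramid: V=13, E=24, F=13.
Attach a regular tetrahedron (V=4, E=6, F=4) along a 3-gon: merge 3 vertices and 3 edges, delete both glued faces → V=14, E=27, F=15.
Attach a regular tetrahedron (V=4, E=6, F=4) along a 3-gon: merge 3 vertices and 3 edges, delete both glued faces → V=15, E=30, F=17.
Check: V − E + F = 15 − 30 + 17 = 2.

17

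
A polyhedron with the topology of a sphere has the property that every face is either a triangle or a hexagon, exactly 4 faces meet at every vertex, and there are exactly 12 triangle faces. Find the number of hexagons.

Let x be the number of hexagons; then F = 12 + x.
Edge–face incidences: 2E = 3·12 + 6·x = 36 + 6x.
Every vertex has degree 4, so 4V = 2E.
Euler: V − E + F = 2 ⇒ (2E)/4 − E + (12 + x) = 2.
Multiply by 8: 2·(2E) − 4·(2E) + 8·(12 + x) = 16, i.e. 96 + 8x − 2·(36 + 6x) = 16.
Collecting terms: −4x + 24 = 16, so −4x = −8, so x = 2.
Then 2E = 36 + 6·2 = 48, so E = 24, V = 2E/4 = 12, F = 12 + 2 = 14.

2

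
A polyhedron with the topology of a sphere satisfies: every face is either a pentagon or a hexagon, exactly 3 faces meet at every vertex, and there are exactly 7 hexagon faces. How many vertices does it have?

Let x be the number of pentagons; then F = 7 + x.
Edge–face incidences: 2E = 6·7 + 5·x = 42 + 5x.
Every vertex has degree 3, so 3V = 2E.
Euler: V − E + F = 2 ⇒ (2E)/3 − E + (7 + x) = 2.
Multiply by 6: 2·(2E) − 3·(2E) + 6·(7 + x) = 12, i.e. 42 + 6x − (42 + 5x) = 12.
Collecting terms: x = 12.
Then 2E = 42 + 5·12 = 102, so E = 51, V = 2E/3 = 34, F = 7 + 12 = 19.

34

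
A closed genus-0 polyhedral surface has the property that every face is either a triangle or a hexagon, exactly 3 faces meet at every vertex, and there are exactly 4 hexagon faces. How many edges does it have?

18

Let x be the number of triangles; then F = 4 + x.
Edge–face incidences: 2E = 6·4 + 3·x = 24 + 3x.
Every vertex has degree 3, so 3V = 2E.
Euler: V − E + F = 2 ⇒ (2E)/3 − E + (4 + x) = 2.
Multiply by 6: 2·(2E) − 3·(2E) + 6·(4 + x) = 12, i.e. 24 + 6x − (24 + 3x) = 12.
Collecting terms: 3x = 12, so x = 4.
Then 2E = 24 + 3·4 = 36, so E = 18, V = 2E/3 = 12, F = 4 + 4 = 8.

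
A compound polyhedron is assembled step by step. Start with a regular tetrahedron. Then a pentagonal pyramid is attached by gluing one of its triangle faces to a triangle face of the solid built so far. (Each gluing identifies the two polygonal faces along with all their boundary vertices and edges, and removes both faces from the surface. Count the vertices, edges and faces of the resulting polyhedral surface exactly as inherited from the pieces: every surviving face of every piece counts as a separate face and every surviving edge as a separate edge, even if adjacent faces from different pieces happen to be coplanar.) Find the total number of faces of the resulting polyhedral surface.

A regular tetrahedron: V=4, E=6, F=4.
Attach a pentagonal pyramid (V=6, E=10, F=6) along a 3-gon: merge 3 vertices and 3 edges, delete both glued faces → V=7, E=13, F=8.
Check: V − E + F = 7 − 13 + 8 = 2.

8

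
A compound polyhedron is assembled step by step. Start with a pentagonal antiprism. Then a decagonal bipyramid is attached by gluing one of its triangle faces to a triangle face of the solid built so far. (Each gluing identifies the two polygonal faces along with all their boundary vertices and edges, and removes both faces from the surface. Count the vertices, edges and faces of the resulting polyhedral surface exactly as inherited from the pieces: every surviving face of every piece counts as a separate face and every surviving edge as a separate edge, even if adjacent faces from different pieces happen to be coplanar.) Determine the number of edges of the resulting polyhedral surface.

47

A pentagonal antiprism: V=10, E=20, F=12.
Attach a decagonal bipyramid (V=12, E=30, F=20) along a 3-gon: merge 3 vertices and 3 edges, delete both glued faces → V=19, E=47, F=30.
Check: V − E + F = 19 − 47 + 30 = 2.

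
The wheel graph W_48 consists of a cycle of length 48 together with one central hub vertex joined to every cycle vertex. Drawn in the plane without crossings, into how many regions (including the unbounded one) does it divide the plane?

W_48 has V = 48 + 1 = 49 vertices and E = 2·48 = 96 edges.
By Euler's formula F = 2 − V + E = 2 − 49 + 96 = 49.

49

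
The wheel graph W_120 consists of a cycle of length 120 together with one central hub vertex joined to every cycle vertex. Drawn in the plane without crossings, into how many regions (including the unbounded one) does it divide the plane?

121

W_120 has V = 120 + 1 = 121 vertices and E = 2·120 = 240 edges.
By Euler's formula F = 2 − V + E = 2 − 121 + 240 = 121.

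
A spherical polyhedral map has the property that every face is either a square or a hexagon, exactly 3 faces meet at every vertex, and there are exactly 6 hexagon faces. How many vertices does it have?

20

Let x be the number of squares; then F = 6 + x.
Edge–face incidences: 2E = 6·6 + 4·x = 36 + 4x.
Every vertex has degree 3, so 3V = 2E.
Euler: V − E + F = 2 ⇒ (2E)/3 − E + (6 + x) = 2.
Multiply by 6: 2·(2E) − 3·(2E) + 6·(6 + x) = 12, i.e. 36 + 6x − (36 + 4x) = 12.
Collecting terms: 2x = 12, so x = 6.
Then 2E = 36 + 4·6 = 60, so E = 30, V = 2E/3 = 20, F = 6 + 6 = 12.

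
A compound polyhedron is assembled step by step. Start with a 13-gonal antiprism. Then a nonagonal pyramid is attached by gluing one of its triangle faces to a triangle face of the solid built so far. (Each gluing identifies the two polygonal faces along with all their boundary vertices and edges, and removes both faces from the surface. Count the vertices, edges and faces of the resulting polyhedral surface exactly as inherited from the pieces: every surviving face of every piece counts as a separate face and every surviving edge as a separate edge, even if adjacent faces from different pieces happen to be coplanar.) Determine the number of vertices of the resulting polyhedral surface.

A 13-gonal antiprism: V=26, E=52, F=28.
Attach a nonagonal pyramid (V=10, E=18, F=10) along a 3-gon: merge 3 vertices and 3 edges, delete both glued faces → V=33, E=67, F=36.
Check: V − E + F = 33 − 67 + 36 = 2.

33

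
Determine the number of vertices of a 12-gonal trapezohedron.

The n-trapezohedron (dual of the n-antiprism) has V = 2·12 + 2 = 26, E = 4·12 = 48, F = 2·12 = 24.

26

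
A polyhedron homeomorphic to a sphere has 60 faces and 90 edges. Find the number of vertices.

32

Here V − E + F = 2.
V = 2 + E − F = 2 + 90 − 60 = 32.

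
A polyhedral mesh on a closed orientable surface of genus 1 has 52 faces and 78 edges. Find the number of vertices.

26

For a closed orientable surface of genus 1, χ = 2 − 2·1 = 0.
V = 0 + E − F = 0 + 78 − 52 = 26.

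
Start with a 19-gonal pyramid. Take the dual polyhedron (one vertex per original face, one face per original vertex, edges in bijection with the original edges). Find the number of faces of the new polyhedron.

The base solid has V = 20, E = 38, F = 20.
The dual swaps V and F and preserves E: V′ = F = 20, E′ = E = 38, F′ = V = 20.

20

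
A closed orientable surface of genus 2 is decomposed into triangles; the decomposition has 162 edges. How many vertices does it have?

χ = 2 − 2·2 = -2, and every face is a triangle so 3F = 2E.
F = 2E/3 = 108. Then V = -2 + E − F = -2 + 162 − 108 = 52.

52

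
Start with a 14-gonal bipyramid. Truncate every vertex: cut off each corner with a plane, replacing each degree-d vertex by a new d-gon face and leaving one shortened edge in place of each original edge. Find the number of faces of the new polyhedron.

The base solid has V = 16, E = 42, F = 28.
Truncation replaces each original edge-end by a new vertex, so V′ = 2E = 84.
Each original edge survives, and each old vertex of degree d contributes d new edges; summing degrees gives Σd = 2E, so E′ = E + 2E = 3E = 126.
Each original face survives and each original vertex becomes one new face: F′ = F + V = 44.

44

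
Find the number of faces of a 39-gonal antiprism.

80

An antiprism on an n-gon has two n-gon caps and 2n triangles: V = 2·39 = 78, E = 4·39 = 156, F = 2·39 + 2 = 80.
Check: V − E + F = 78 − 156 + 80 = 2.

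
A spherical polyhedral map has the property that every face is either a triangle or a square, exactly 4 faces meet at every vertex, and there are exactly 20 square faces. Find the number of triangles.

8

Let x be the number of triangles; then F = 20 + x.
Edge–face incidences: 2E = 4·20 + 3·x = 80 + 3x.
Every vertex has degree 4, so 4V = 2E.
Euler: V − E + F = 2 ⇒ (2E)/4 − E + (20 + x) = 2.
Multiply by 8: 2·(2E) − 4·(2E) + 8·(20 + x) = 16, i.e. 160 + 8x − 2·(80 + 3x) = 16.
Collecting terms: 2x = 16, so x = 8.
Then 2E = 80 + 3·8 = 104, so E = 52, V = 2E/4 = 26, F = 20 + 8 = 28.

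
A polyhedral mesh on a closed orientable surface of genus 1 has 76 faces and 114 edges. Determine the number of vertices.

38

For a closed orientable surface of genus 1, χ = 2 − 2·1 = 0.
V = 0 + E − F = 0 + 114 − 76 = 38.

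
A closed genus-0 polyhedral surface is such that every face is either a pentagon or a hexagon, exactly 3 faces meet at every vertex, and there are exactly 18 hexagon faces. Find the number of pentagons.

12

Let x be the number of pentagons; then F = 18 + x.
Edge–face incidences: 2E = 6·18 + 5·x = 108 + 5x.
Every vertex has degree 3, so 3V = 2E.
Euler: V − E + F = 2 ⇒ (2E)/3 − E + (18 + x) = 2.
Multiply by 6: 2·(2E) − 3·(2E) + 6·(18 + x) = 12, i.e. 108 + 6x − (108 + 5x) = 12.
Collecting terms: x = 12.
Then 2E = 108 + 5·12 = 168, so E = 84, V = 2E/3 = 56, F = 18 + 12 = 30.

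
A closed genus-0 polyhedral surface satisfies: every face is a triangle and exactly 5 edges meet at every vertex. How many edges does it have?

30

Each face has 3 edges and each edge borders two faces, so 2E = 3F.
Each vertex has degree 5, so 5V = 2E and hence V = 3F/5.
Euler: V − E + F = 2 ⇒ (3F/5) − (3F/2) + F = 2.
Multiply by 10: (6 − 15 + 10)F = 20, i.e. 1F = 20.
So F = 20, E = 3·20/2 = 30, V = 3·20/5 = 12.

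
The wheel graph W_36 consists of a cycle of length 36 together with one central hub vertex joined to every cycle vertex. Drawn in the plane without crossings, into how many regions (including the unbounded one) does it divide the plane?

W_36 has V = 36 + 1 = 37 vertices and E = 2·36 = 72 edges.
By Euler's formula F = 2 − V + E = 2 − 37 + 72 = 37.

37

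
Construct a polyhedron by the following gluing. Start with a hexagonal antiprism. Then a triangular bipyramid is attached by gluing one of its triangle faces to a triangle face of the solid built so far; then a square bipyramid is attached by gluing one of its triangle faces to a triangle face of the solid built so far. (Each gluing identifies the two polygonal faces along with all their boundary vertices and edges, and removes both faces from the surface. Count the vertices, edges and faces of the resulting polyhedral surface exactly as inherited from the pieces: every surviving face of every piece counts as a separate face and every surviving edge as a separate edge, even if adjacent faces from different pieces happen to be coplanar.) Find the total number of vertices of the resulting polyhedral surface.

17

A hexagonal antiprism: V=12, E=24, F=14.
Attach a triangular bipyramid (V=5, E=9, F=6) along a 3-gon: merge 3 vertices and 3 edges, delete both glued faces → V=14, E=30, F=18.
Attach a square bipyramid (V=6, E=12, F=8) along a 3-gon: merge 3 vertices and 3 edges, delete both glued faces → V=17, E=39, F=24.
Check: V − E + F = 17 − 39 + 24 = 2.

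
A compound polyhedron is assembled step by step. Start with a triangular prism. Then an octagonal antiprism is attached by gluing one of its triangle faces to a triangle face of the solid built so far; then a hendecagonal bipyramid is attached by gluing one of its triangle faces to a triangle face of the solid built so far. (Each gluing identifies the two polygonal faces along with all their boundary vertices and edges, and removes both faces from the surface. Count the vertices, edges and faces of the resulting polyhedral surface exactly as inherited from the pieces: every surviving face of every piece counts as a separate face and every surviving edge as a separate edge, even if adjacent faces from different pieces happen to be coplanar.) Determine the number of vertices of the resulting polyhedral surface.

29

A triangular prism: V=6, E=9, F=5.
Attach an octagonal antiprism (V=16, E=32, F=18) along a 3-gon: merge 3 vertices and 3 edges, delete both glued faces → V=19, E=38, F=21.
Attach a hendecagonal bipyramid (V=13, E=33, F=22) along a 3-gon: merge 3 vertices and 3 edges, delete both glued faces → V=29, E=68, F=41.
Check: V − E + F = 29 − 68 + 41 = 2.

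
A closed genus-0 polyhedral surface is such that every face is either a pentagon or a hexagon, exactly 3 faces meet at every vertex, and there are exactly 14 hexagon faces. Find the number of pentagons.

Let x be the number of pentagons; then F = 14 + x.
Edge–face incidences: 2E = 6·14 + 5·x = 84 + 5x.
Every vertex has degree 3, so 3V = 2E.
Euler: V − E + F = 2 ⇒ (2E)/3 − E + (14 + x) = 2.
Multiply by 6: 2·(2E) − 3·(2E) + 6·(14 + x) = 12, i.e. 84 + 6x − (84 + 5x) = 12.
Collecting terms: x = 12.
Then 2E = 84 + 5·12 = 144, so E = 72, V = 2E/3 = 48, F = 14 + 12 = 26.

12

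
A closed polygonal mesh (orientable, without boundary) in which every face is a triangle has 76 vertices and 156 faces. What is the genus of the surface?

2

Every face is a triangle, so 2E = 3·156 = 468, giving E = 234.
χ = V − E + F = 76 − 234 + 156 = -2.
For a closed orientable surface χ = 2 − 2g, so g = (2 − (-2))/2 = 2.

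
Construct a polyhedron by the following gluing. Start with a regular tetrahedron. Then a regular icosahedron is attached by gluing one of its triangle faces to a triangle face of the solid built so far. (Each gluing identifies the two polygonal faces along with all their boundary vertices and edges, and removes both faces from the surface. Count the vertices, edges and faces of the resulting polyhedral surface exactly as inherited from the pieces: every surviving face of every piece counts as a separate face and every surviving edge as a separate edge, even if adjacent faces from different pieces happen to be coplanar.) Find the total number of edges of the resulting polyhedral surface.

A regular tetrahedron: V=4, E=6, F=4.
Attach a regular icosahedron (V=12, E=30, F=20) along a 3-gon: merge 3 vertices and 3 edges, delete both glued faces → V=13, E=33, F=22.
Check: V − E + F = 13 − 33 + 22 = 2.

33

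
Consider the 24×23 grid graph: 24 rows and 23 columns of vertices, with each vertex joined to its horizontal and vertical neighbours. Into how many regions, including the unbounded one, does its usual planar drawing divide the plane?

507

The grid has V = 24·23 = 552 vertices and E = 24·22 + 23·23 = 1057 edges.
F = 2 − V + E = 2 − 552 + 1057 = 507.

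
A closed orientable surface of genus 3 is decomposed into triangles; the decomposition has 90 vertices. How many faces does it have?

188

χ = 2 − 2·3 = -4, and every face is a triangle so 3F = 2E.
V − E + F = -4 with E = 3F/2 gives 90 − (3/2 − 1)·F = -4, so F = 188 and E = 282.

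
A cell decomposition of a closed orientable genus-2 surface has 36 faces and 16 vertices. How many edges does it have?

For a closed orientable surface of genus 2, χ = 2 − 2·2 = -2.
E = V + F − (-2) = 16 + 36 − (-2) = 54.

54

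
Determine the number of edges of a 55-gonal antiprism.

An antiprism on an n-gon has two n-gon caps and 2n triangles: V = 2·55 = 110, E = 4·55 = 220, F = 2·55 + 2 = 112.

220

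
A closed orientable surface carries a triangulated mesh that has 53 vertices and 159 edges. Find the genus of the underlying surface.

Every face is a triangle and each edge borders two faces, so 3F = 2·159, giving F = 106.
χ = V − E + F = 53 − 159 + 106 = 0.
For a closed orientable surface χ = 2 − 2g, so g = (2 − (0))/2 = 1.

1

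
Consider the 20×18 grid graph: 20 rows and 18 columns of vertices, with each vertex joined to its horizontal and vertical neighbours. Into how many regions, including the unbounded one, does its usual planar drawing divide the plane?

The grid has V = 20·18 = 360 vertices and E = 20·17 + 18·19 = 682 edges.
F = 2 − V + E = 2 − 360 + 682 = 324.

324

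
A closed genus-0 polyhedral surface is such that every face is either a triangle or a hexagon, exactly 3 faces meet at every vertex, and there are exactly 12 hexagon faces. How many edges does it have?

Let x be the number of triangles; then F = 12 + x.
Edge–face incidences: 2E = 6·12 + 3·x = 72 + 3x.
Every vertex has degree 3, so 3V = 2E.
Euler: V − E + F = 2 ⇒ (2E)/3 − E + (12 + x) = 2.
Multiply by 6: 2·(2E) − 3·(2E) + 6·(12 + x) = 12, i.e. 72 + 6x − (72 + 3x) = 12.
Collecting terms: 3x = 12, so x = 4.
Then 2E = 72 + 3·4 = 84, so E = 42, V = 2E/3 = 28, F = 12 + 4 = 16.

42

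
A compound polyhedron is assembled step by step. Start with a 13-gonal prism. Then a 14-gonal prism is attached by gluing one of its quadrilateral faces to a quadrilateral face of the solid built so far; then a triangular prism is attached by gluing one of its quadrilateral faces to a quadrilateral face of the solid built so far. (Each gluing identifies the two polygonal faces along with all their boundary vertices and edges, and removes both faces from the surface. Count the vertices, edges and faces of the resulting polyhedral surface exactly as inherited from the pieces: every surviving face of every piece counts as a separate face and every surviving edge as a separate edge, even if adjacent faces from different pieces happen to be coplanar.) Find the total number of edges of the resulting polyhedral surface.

82

A 13-gonal prism: V=26, E=39, F=15.
Attach a 14-gonal prism (V=28, E=42, F=16) along a 4-gon: merge 4 vertices and 4 edges, delete both glued faces → V=50, E=77, F=29.
Attach a triangular prism (V=6, E=9, F=5) along a 4-gon: merge 4 vertices and 4 edges, delete both glued faces → V=52, E=82, F=32.
Check: V − E + F = 52 − 82 + 32 = 2.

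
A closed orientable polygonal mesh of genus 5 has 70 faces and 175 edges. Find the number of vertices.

97

For a closed orientable surface of genus 5, χ = 2 − 2·5 = -8.
V = -8 + E − F = -8 + 175 − 70 = 97.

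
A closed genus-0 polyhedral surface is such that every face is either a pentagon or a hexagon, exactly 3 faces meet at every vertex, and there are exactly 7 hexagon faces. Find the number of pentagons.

Let x be the number of pentagons; then F = 7 + x.
Edge–face incidences: 2E = 6·7 + 5·x = 42 + 5x.
Every vertex has degree 3, so 3V = 2E.
Euler: V − E + F = 2 ⇒ (2E)/3 − E + (7 + x) = 2.
Multiply by 6: 2·(2E) − 3·(2E) + 6·(7 + x) = 12, i.e. 42 + 6x − (42 + 5x) = 12.
Collecting terms: x = 12.
Then 2E = 42 + 5·12 = 102, so E = 51, V = 2E/3 = 34, F = 7 + 12 = 19.

12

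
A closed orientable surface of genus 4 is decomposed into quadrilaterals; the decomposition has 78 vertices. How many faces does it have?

84

χ = 2 − 2·4 = -6, and every face is a square so 4F = 2E.
V − E + F = -6 with E = 4F/2 gives 78 − (4/2 − 1)·F = -6, so F = 84 and E = 168.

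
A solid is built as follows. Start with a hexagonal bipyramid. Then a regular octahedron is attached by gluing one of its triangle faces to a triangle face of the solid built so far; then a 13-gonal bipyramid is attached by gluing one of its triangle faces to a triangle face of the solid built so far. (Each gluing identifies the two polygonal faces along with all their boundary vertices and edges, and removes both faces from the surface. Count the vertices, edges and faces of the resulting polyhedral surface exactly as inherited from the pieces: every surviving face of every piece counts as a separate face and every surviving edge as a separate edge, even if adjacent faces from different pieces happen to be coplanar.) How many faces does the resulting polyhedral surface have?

A hexagonal bipyramid: V=8, E=18, F=12.
Attach a regular octahedron (V=6, E=12, F=8) along a 3-gon: merge 3 vertices and 3 edges, delete both glued faces → V=11, E=27, F=18.
Attach a 13-gonal bipyramid (V=15, E=39, F=26) along a 3-gon: merge 3 vertices and 3 edges, delete both glued faces → V=23, E=63, F=42.
Check: V − E + F = 23 − 63 + 42 = 2.

42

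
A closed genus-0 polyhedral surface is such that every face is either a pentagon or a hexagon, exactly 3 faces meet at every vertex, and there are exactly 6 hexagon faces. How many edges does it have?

48

Let x be the number of pentagons; then F = 6 + x.
Edge–face incidences: 2E = 6·6 + 5·x = 36 + 5x.
Every vertex has degree 3, so 3V = 2E.
Euler: V − E + F = 2 ⇒ (2E)/3 − E + (6 + x) = 2.
Multiply by 6: 2·(2E) − 3·(2E) + 6·(6 + x) = 12, i.e. 36 + 6x − (36 + 5x) = 12.
Collecting terms: x = 12.
Then 2E = 36 + 5·12 = 96, so E = 48, V = 2E/3 = 32, F = 6 + 12 = 18.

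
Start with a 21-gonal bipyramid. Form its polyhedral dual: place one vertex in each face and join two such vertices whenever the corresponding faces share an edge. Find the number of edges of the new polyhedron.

The base solid has V = 23, E = 63, F = 42.
The dual swaps V and F and preserves E: V′ = F = 42, E′ = E = 63, F′ = V = 23.

63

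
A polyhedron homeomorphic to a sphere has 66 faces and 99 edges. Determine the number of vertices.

35

Here V − E + F = 2.
V = 2 + E − F = 2 + 99 − 66 = 35.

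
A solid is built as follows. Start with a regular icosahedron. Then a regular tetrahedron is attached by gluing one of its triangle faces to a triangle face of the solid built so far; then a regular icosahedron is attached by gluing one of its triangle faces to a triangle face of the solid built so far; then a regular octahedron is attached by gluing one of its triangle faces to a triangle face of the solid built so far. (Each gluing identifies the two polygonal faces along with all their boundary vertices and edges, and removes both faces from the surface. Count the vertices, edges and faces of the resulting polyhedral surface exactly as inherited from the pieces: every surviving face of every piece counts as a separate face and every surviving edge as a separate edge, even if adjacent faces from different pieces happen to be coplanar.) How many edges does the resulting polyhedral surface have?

69

A regular icosahedron: V=12, E=30, F=20.
Attach a regular tetrahedron (V=4, E=6, F=4) along a 3-gon: merge 3 vertices and 3 edges, delete both glued faces → V=13, E=33, F=22.
Attach a regular icosahedron (V=12, E=30, F=20) along a 3-gon: merge 3 vertices and 3 edges, delete both glued faces → V=22, E=60, F=40.
Attach a regular octahedron (V=6, E=12, F=8) along a 3-gon: merge 3 vertices and 3 edges, delete both glued faces → V=25, E=69, F=46.
Check: V − E + F = 25 − 69 + 46 = 2.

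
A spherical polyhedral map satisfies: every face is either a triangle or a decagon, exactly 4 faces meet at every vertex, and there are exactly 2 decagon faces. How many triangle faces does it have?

20

Let x be the number of triangles; then F = 2 + x.
Edge–face incidences: 2E = 10·2 + 3·x = 20 + 3x.
Every vertex has degree 4, so 4V = 2E.
Euler: V − E + F = 2 ⇒ (2E)/4 − E + (2 + x) = 2.
Multiply by 8: 2·(2E) − 4·(2E) + 8·(2 + x) = 16, i.e. 16 + 8x − 2·(20 + 3x) = 16.
Collecting terms: 2x − 24 = 16, so 2x = 40, so x = 20.
Then 2E = 20 + 3·20 = 80, so E = 40, V = 2E/4 = 20, F = 2 + 20 = 22.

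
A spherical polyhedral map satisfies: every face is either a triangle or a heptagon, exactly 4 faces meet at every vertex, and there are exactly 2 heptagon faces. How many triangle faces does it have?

Let x be the number of triangles; then F = 2 + x.
Edge–face incidences: 2E = 7·2 + 3·x = 14 + 3x.
Every vertex has degree 4, so 4V = 2E.
Euler: V − E + F = 2 ⇒ (2E)/4 − E + (2 + x) = 2.
Multiply by 8: 2·(2E) − 4·(2E) + 8·(2 + x) = 16, i.e. 16 + 8x − 2·(14 + 3x) = 16.
Collecting terms: 2x − 12 = 16, so 2x = 28, so x = 14.
Then 2E = 14 + 3·14 = 56, so E = 28, V = 2E/4 = 14, F = 2 + 14 = 16.

14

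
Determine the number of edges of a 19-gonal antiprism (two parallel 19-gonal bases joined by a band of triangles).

76

An antiprism on an n-gon has two n-gon caps and 2n triangles: V = 2·19 = 38, E = 4·19 = 76, F = 2·19 + 2 = 40.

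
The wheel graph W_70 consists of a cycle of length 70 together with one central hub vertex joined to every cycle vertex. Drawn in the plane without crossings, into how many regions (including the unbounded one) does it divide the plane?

71

W_70 has V = 70 + 1 = 71 vertices and E = 2·70 = 140 edges.
By Euler's formula F = 2 − V + E = 2 − 71 + 140 = 71.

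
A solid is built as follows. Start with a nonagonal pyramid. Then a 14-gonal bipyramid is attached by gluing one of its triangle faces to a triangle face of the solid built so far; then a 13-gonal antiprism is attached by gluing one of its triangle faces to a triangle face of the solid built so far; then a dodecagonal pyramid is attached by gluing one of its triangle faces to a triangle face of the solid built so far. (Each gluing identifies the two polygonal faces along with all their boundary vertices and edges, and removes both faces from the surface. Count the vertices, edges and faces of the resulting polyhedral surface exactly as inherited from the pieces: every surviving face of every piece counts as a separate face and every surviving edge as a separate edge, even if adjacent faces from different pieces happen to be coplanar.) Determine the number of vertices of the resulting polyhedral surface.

56

A nonagonal pyramid: V=10, E=18, F=10.
Attach a 14-gonal bipyramid (V=16, E=42, F=28) along a 3-gon: merge 3 vertices and 3 edges, delete both glued faces → V=23, E=57, F=36.
Attach a 13-gonal antiprism (V=26, E=52, F=28) along a 3-gon: merge 3 vertices and 3 edges, delete both glued faces → V=46, E=106, F=62.
Attach a dodecagonal pyramid (V=13, E=24, F=13) along a 3-gon: merge 3 vertices and 3 edges, delete both glued faces → V=56, E=127, F=73.
Check: V − E + F = 56 − 127 + 73 = 2.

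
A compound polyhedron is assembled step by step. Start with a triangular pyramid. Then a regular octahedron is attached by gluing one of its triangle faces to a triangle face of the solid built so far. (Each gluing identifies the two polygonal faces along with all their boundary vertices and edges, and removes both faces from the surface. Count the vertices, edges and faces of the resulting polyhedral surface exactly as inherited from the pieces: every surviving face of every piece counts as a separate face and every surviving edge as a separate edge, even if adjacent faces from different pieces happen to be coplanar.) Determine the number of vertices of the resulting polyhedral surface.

A triangular pyramid: V=4, E=6, F=4.
Attach a regular octahedron (V=6, E=12, F=8) along a 3-gon: merge 3 vertices and 3 edges, delete both glued faces → V=7, E=15, F=10.
Check: V − E + F = 7 − 15 + 10 = 2.

7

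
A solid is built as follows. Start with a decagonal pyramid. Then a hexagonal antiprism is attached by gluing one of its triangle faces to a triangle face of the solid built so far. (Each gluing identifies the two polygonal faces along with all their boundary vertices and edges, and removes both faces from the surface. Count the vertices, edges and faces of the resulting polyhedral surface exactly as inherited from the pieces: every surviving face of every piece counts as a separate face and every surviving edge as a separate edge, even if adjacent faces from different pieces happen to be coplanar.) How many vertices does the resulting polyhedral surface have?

A decagonal pyramid: V=11, E=20, F=11.
Attach a hexagonal antiprism (V=12, E=24, F=14) along a 3-gon: merge 3 vertices and 3 edges, delete both glued faces → V=20, E=41, F=23.
Check: V − E + F = 20 − 41 + 23 = 2.

20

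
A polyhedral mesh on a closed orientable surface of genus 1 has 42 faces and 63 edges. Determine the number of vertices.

21

For a closed orientable surface of genus 1, χ = 2 − 2·1 = 0.
V = 0 + E − F = 0 + 63 − 42 = 21.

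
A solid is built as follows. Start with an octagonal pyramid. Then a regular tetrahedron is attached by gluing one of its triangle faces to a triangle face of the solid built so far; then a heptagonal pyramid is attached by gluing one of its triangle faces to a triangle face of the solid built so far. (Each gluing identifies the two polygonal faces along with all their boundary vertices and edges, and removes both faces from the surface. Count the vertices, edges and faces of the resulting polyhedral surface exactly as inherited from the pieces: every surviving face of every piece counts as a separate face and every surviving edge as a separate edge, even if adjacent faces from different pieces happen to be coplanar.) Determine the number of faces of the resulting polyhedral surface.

An octagonal pyramid: V=9, E=16, F=9.
Attach a regular tetrahedron (V=4, E=6, F=4) along a 3-gon: merge 3 vertices and 3 edges, delete both glued faces → V=10, E=19, F=11.
Attach a heptagonal pyramid (V=8, E=14, F=8) along a 3-gon: merge 3 vertices and 3 edges, delete both glued faces → V=15, E=30, F=17.
Check: V − E + F = 15 − 30 + 17 = 2.

17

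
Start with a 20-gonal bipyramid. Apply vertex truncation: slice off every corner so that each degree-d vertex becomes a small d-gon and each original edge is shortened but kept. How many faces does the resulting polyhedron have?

The base solid has V = 22, E = 60, F = 40.
Truncation replaces each original edge-end by a new vertex, so V′ = 2E = 120.
Each original edge survives, and each old vertex of degree d contributes d new edges; summing degrees gives Σd = 2E, so E′ = E + 2E = 3E = 180.
Each original face survives and each original vertex becomes one new face: F′ = F + V = 62.

62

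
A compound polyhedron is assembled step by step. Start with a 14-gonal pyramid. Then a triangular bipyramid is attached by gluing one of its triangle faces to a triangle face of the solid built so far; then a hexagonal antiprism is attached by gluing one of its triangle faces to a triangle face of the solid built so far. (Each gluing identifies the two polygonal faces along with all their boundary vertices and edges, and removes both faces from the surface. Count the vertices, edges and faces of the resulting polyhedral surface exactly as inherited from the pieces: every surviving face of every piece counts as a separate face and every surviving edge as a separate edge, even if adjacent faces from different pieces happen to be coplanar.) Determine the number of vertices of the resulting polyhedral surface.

26

A 14-gonal pyramid: V=15, E=28, F=15.
Attach a triangular bipyramid (V=5, E=9, F=6) along a 3-gon: merge 3 vertices and 3 edges, delete both glued faces → V=17, E=34, F=19.
Attach a hexagonal antiprism (V=12, E=24, F=14) along a 3-gon: merge 3 vertices and 3 edges, delete both glued faces → V=26, E=55, F=31.
Check: V − E + F = 26 − 55 + 31 = 2.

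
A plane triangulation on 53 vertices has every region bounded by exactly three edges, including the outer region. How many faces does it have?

In a plane triangulation 3F = 2E and V − E + F = 2, so F = 2V − 4 = 2·53 − 4 = 102.

102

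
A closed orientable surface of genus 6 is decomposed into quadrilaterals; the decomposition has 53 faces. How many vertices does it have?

43

χ = 2 − 2·6 = -10, and every face is a square so 4F = 2E.
E = 4·53/2 = 106. Then V = -10 + E − F = -10 + 106 − 53 = 43.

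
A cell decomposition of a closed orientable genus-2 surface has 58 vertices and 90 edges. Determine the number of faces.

For a closed orientable surface of genus 2, χ = 2 − 2·2 = -2.
F = -2 − V + E = -2 − 58 + 90 = 30.

30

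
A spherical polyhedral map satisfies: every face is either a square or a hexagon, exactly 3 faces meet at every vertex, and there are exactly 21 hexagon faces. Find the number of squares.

6

Let x be the number of squares; then F = 21 + x.
Edge–face incidences: 2E = 6·21 + 4·x = 126 + 4x.
Every vertex has degree 3, so 3V = 2E.
Euler: V − E + F = 2 ⇒ (2E)/3 − E + (21 + x) = 2.
Multiply by 6: 2·(2E) − 3·(2E) + 6·(21 + x) = 12, i.e. 126 + 6x − (126 + 4x) = 12.
Collecting terms: 2x = 12, so x = 6.
Then 2E = 126 + 4·6 = 150, so E = 75, V = 2E/3 = 50, F = 21 + 6 = 27.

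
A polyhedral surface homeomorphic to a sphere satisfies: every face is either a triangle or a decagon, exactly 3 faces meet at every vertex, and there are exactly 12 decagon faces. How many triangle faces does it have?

Let x be the number of triangles; then F = 12 + x.
Edge–face incidences: 2E = 10·12 + 3·x = 120 + 3x.
Every vertex has degree 3, so 3V = 2E.
Euler: V − E + F = 2 ⇒ (2E)/3 − E + (12 + x) = 2.
Multiply by 6: 2·(2E) − 3·(2E) + 6·(12 + x) = 12, i.e. 72 + 6x − (120 + 3x) = 12.
Collecting terms: 3x − 48 = 12, so 3x = 60, so x = 20.
Then 2E = 120 + 3·20 = 180, so E = 90, V = 2E/3 = 60, F = 12 + 20 = 32.

20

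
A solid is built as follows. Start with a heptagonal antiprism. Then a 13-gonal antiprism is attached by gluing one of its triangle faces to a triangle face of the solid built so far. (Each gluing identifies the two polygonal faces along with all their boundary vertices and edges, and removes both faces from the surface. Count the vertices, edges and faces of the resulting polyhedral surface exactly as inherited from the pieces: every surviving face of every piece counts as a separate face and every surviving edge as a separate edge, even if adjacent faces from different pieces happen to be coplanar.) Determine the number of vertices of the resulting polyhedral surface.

A heptagonal antiprism: V=14, E=28, F=16.
Attach a 13-gonal antiprism (V=26, E=52, F=28) along a 3-gon: merge 3 vertices and 3 edges, delete both glued faces → V=37, E=77, F=42.
Check: V − E + F = 37 − 77 + 42 = 2.

37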